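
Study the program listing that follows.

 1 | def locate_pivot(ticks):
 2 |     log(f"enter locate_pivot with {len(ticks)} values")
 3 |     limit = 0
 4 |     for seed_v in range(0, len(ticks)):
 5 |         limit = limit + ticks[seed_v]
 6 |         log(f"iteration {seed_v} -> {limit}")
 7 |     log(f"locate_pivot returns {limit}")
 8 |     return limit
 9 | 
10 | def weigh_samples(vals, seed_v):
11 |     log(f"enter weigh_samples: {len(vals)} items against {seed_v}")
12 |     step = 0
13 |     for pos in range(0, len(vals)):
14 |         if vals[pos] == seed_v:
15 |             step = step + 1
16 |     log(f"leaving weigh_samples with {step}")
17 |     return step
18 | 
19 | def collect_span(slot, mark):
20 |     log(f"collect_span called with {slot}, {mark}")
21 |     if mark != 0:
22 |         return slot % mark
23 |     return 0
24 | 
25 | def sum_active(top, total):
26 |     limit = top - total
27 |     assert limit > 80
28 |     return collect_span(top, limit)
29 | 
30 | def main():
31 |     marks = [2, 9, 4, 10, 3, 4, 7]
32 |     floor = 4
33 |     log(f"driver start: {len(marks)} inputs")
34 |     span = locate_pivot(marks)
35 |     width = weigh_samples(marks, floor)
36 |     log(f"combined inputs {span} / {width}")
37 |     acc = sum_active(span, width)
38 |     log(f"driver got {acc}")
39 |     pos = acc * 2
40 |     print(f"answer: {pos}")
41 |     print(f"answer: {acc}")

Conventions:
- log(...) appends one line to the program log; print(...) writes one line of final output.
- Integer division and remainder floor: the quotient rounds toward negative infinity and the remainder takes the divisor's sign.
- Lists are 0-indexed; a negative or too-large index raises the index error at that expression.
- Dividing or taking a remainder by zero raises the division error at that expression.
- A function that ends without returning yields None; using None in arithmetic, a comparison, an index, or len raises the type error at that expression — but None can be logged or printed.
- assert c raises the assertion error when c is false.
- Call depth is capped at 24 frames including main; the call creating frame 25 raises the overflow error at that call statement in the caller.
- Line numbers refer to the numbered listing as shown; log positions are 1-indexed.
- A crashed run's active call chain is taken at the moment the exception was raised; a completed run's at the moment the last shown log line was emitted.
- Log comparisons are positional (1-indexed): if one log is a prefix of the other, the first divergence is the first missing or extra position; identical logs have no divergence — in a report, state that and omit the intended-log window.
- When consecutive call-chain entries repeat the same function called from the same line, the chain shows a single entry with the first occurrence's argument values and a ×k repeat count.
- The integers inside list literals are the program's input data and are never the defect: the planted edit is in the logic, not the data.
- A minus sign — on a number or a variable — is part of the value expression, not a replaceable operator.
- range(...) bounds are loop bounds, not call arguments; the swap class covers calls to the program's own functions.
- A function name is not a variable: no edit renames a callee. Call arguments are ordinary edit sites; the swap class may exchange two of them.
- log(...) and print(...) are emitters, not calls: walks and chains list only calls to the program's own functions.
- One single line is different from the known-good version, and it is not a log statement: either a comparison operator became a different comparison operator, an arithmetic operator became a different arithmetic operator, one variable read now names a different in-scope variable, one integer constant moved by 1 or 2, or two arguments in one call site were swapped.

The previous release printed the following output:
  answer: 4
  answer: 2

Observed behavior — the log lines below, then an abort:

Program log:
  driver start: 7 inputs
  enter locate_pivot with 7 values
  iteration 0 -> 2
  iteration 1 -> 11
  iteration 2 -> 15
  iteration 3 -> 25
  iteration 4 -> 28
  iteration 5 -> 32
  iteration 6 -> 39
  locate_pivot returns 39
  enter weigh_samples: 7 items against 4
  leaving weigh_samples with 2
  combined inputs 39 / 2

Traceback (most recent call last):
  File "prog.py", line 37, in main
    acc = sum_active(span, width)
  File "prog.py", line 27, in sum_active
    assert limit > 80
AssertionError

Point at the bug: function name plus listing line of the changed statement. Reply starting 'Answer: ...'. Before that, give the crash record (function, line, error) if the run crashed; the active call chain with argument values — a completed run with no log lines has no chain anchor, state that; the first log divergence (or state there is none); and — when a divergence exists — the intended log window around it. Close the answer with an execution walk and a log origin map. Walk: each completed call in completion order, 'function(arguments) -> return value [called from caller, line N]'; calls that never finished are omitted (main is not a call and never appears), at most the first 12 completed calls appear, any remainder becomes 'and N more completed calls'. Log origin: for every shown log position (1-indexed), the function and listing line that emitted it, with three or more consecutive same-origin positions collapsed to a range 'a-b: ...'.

Answer: the defect is in sum_active at line 27.
Core observation: The faulty run's log stops after 13 lines; the working version's next line would be 'collect_span called with 39, 37'.
Crash: sum_active, line 27, AssertionError.
Call chain: main -> sum_active(39, 2) (called at line 37).
First divergence: position 14; the shown log stops at 13 lines while the working version next logs 'collect_span called with 39, 37'.
Intended log window:
  12: leaving weigh_samples with 2
  13: combined inputs 39 / 2
  14: collect_span called with 39, 37
  15: driver got 2
Execution walk:
  locate_pivot([2, 9, 4, 10, 3, 4, 7]) -> 39  [called from main, line 34]
  weigh_samples([2, 9, 4, 10, 3, 4, 7], 4) -> 2  [called from main, line 35]
Log origins:
  1: from main, line 33
  2: from locate_pivot, line 2
  3-9: from locate_pivot, line 6
  10: from locate_pivot, line 7
  11: from weigh_samples, line 11
  12: from weigh_samples, line 16
  13: from main, line 36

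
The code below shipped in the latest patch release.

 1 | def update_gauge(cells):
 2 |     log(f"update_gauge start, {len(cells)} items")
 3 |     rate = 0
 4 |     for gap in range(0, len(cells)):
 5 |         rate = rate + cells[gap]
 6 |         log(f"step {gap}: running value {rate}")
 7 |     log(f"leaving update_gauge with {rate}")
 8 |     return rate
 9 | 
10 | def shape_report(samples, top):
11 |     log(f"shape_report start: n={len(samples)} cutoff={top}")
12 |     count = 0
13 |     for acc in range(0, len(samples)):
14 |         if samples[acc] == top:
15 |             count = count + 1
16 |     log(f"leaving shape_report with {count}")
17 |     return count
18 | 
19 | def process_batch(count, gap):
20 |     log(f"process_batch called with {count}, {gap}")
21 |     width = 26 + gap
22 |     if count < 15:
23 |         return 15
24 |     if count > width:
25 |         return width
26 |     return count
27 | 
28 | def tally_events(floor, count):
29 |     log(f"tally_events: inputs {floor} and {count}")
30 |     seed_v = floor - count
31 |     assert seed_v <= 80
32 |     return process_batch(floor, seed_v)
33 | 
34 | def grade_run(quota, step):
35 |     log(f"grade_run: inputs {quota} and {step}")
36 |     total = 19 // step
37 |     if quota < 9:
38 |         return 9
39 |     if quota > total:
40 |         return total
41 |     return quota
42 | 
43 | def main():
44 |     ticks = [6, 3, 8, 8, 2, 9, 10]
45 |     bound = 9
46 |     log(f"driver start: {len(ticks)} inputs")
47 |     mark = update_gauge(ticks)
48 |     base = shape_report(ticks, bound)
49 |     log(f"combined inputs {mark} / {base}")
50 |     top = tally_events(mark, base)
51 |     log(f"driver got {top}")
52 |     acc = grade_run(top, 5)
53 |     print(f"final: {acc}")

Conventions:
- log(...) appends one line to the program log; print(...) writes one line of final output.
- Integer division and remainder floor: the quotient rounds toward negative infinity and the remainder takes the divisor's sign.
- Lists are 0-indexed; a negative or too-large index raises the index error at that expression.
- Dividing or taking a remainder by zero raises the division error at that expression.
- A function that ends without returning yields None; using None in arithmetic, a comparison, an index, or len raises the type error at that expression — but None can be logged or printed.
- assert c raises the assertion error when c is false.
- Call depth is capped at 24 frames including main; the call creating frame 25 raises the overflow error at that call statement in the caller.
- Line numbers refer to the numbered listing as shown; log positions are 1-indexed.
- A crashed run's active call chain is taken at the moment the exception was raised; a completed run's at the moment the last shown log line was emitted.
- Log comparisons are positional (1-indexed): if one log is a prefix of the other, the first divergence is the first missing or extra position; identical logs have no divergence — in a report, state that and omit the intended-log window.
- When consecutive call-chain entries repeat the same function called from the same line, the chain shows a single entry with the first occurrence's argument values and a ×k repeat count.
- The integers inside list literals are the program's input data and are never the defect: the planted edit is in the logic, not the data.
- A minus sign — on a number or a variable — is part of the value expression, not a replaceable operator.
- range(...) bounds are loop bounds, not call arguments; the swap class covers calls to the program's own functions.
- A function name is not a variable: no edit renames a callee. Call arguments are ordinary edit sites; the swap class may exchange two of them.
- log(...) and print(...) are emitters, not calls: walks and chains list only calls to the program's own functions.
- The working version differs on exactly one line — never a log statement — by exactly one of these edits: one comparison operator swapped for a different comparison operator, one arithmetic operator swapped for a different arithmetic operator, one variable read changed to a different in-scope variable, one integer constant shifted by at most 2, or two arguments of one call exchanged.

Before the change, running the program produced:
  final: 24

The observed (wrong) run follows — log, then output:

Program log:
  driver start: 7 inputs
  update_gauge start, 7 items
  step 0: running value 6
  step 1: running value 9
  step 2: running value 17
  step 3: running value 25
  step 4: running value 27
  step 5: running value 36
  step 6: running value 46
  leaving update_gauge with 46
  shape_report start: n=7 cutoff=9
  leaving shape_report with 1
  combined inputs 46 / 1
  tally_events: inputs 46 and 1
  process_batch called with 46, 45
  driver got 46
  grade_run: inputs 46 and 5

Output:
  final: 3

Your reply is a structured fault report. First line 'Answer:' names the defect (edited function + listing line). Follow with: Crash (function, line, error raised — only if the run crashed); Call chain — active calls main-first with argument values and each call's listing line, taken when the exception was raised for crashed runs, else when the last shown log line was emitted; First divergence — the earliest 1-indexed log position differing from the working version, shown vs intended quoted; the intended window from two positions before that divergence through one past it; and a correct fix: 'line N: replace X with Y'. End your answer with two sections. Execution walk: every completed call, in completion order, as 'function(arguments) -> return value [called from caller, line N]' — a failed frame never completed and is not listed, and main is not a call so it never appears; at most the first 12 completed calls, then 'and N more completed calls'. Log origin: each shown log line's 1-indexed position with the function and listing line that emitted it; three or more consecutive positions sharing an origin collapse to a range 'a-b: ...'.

Answer: the defect is in grade_run at line 36.
Key fact: Every logged value matches the working version; the printed result is what differs.
Call chain: main -> grade_run(46, 5) (called at line 52).
First divergence: none — the logs agree in full.
Execution walk:
  update_gauge([6, 3, 8, 8, 2, 9, 10]) -> 46  [called from main, line 47]
  shape_report([6, 3, 8, 8, 2, 9, 10], 9) -> 1  [called from main, line 48]
  process_batch(46, 45) -> 46  [called from tally_events, line 32]
  tally_events(46, 1) -> 46  [called from main, line 50]
  grade_run(46, 5) -> 3  [called from main, line 52]
Log origins:
  1: from main, line 46
  2: from update_gauge, line 2
  3-9: from update_gauge, line 6
  10: from update_gauge, line 7
  11: from shape_report, line 11
  12: from shape_report, line 16
  13: from main, line 49
  14: from tally_events, line 29
  15: from process_batch, line 20
  16: from main, line 51
  17: from grade_run, line 35
A correct fix: line 36: replace `//` with `+`.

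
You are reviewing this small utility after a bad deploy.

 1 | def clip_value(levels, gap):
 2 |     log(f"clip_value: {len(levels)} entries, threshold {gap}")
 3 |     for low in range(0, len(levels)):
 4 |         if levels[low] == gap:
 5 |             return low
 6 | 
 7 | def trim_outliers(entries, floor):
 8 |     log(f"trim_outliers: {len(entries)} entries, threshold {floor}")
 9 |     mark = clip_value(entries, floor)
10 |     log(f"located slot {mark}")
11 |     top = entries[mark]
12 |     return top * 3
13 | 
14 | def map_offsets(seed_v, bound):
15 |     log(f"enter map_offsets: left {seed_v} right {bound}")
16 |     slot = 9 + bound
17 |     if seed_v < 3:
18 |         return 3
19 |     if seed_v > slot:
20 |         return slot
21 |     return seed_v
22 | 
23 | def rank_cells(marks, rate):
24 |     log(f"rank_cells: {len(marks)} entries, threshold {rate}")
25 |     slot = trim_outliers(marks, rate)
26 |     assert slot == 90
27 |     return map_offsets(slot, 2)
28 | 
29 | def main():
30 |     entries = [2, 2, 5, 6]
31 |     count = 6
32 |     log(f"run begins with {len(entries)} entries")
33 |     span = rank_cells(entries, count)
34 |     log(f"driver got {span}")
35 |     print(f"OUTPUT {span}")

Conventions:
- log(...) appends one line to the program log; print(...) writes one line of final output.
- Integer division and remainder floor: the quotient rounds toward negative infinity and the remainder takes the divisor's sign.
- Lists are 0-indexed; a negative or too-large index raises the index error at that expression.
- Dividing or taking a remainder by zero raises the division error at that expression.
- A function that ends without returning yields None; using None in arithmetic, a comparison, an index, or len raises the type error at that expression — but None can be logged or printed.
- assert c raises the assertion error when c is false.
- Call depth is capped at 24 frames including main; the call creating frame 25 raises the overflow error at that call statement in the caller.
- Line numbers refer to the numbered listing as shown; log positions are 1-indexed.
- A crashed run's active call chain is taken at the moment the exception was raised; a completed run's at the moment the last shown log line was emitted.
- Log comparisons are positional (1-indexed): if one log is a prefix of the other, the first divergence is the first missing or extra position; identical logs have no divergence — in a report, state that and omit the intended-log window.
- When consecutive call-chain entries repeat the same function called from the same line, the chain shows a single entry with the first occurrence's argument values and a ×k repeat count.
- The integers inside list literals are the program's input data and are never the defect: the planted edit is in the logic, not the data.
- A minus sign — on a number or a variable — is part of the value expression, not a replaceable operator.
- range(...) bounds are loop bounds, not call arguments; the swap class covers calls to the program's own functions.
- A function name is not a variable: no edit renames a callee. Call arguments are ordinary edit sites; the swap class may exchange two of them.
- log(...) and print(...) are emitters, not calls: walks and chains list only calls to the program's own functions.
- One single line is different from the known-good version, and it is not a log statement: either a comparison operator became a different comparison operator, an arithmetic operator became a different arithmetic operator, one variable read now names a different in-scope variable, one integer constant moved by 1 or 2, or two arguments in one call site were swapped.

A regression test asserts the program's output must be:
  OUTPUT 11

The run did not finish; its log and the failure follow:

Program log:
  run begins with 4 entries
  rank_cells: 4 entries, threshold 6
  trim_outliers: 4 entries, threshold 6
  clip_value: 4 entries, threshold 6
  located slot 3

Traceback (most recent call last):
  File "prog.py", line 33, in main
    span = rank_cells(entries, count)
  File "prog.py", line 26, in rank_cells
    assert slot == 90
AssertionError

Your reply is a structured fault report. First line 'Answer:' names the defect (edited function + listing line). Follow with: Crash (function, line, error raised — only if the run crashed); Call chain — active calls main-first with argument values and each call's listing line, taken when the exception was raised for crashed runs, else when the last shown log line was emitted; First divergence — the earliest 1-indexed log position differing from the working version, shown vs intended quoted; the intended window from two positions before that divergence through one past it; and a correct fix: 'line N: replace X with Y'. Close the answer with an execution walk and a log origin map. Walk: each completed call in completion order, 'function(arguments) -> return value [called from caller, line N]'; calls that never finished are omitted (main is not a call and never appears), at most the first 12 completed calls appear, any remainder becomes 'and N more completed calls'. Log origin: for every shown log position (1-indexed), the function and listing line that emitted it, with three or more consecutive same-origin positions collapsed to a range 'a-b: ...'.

Answer: the defect is in rank_cells at line 26.
Key observation: The shown log is a 5-line prefix of the intended one, whose next entry is 'enter map_offsets: left 18 right 2'.
Crash: rank_cells, line 26, AssertionError.
Call chain: main -> rank_cells([2, 2, 5, 6], 6) (called at line 33).
First divergence: position 6 — the faulty run's log ends after 5 lines; the working version continues with 'enter map_offsets: left 18 right 2'.
Intended log window:
  4: clip_value: 4 entries, threshold 6
  5: located slot 3
  6: enter map_offsets: left 18 right 2
  7: driver got 11
Execution walk:
  clip_value([2, 2, 5, 6], 6) -> 3  [called from trim_outliers, line 9]
  trim_outliers([2, 2, 5, 6], 6) -> 18  [called from rank_cells, line 25]
Log origin:
  1: emitted by main (line 32)
  2: emitted by rank_cells (line 24)
  3: emitted by trim_outliers (line 8)
  4: emitted by clip_value (line 2)
  5: emitted by trim_outliers (line 10)
A correct fix: line 26: replace `==` with `<=`.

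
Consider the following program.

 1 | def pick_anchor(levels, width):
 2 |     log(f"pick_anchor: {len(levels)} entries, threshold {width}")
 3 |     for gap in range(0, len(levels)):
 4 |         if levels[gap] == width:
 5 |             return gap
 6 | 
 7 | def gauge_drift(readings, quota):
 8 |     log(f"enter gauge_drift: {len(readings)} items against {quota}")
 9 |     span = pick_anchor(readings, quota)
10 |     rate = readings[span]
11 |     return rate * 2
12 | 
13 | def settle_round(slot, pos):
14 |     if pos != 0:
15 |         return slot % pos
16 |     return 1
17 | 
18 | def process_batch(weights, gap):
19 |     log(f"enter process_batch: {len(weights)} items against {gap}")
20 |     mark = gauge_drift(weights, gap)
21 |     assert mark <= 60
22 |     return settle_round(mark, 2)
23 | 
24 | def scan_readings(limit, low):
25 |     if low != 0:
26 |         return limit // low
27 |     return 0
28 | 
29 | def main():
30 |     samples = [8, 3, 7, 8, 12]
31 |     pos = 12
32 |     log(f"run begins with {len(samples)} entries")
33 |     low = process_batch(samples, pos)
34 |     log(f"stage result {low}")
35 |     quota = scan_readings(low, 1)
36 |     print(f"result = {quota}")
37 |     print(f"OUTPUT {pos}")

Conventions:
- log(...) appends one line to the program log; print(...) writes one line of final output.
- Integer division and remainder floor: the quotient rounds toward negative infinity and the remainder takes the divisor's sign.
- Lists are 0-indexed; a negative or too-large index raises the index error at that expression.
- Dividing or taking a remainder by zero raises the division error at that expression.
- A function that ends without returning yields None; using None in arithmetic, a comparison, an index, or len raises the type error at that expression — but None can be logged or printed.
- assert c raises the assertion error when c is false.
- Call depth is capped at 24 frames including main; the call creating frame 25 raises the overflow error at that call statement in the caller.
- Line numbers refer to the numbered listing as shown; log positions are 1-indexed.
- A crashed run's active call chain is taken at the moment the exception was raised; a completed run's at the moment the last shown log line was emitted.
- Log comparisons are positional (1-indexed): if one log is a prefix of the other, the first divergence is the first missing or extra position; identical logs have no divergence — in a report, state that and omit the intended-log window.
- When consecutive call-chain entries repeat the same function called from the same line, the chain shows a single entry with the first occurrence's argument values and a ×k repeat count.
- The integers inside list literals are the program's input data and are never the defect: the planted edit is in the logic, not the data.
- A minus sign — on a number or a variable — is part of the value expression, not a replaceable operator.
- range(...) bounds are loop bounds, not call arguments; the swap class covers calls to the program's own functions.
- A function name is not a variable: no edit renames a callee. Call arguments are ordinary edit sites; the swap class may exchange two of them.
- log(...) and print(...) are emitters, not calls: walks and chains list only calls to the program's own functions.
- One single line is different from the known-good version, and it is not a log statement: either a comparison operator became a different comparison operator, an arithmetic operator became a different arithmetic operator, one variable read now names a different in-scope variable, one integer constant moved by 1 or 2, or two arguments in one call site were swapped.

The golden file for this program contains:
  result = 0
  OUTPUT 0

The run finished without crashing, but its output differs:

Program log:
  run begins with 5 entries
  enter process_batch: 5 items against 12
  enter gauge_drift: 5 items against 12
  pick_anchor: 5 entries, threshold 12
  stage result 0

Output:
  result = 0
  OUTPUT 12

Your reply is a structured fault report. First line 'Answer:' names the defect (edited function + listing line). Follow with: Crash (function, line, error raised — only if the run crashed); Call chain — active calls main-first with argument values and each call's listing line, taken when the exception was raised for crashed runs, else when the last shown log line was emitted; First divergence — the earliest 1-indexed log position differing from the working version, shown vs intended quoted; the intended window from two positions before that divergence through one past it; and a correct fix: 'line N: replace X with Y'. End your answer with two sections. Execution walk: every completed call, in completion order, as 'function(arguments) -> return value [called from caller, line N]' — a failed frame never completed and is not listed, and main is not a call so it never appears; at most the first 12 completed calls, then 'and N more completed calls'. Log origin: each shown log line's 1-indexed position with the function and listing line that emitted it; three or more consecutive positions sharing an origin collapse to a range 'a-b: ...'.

Answer: the defect is in main at line 37.
Core observation: Nothing in the log betrays the bug — only the output does.
Call chain: main.
First divergence: there is none — every log position agrees.
Execution walk:
  pick_anchor([8, 3, 7, 8, 12], 12) -> 4  [called from gauge_drift, line 9]
  gauge_drift([8, 3, 7, 8, 12], 12) -> 24  [called from process_batch, line 20]
  settle_round(24, 2) -> 0  [called from process_batch, line 22]
  process_batch([8, 3, 7, 8, 12], 12) -> 0  [called from main, line 33]
  scan_readings(0, 1) -> 0  [called from main, line 35]
Origin of each log line:
  1: logged in main at line 32
  2: logged in process_batch at line 19
  3: logged in gauge_drift at line 8
  4: logged in pick_anchor at line 2
  5: logged in main at line 34
A correct fix: line 37: replace `pos` with `low`.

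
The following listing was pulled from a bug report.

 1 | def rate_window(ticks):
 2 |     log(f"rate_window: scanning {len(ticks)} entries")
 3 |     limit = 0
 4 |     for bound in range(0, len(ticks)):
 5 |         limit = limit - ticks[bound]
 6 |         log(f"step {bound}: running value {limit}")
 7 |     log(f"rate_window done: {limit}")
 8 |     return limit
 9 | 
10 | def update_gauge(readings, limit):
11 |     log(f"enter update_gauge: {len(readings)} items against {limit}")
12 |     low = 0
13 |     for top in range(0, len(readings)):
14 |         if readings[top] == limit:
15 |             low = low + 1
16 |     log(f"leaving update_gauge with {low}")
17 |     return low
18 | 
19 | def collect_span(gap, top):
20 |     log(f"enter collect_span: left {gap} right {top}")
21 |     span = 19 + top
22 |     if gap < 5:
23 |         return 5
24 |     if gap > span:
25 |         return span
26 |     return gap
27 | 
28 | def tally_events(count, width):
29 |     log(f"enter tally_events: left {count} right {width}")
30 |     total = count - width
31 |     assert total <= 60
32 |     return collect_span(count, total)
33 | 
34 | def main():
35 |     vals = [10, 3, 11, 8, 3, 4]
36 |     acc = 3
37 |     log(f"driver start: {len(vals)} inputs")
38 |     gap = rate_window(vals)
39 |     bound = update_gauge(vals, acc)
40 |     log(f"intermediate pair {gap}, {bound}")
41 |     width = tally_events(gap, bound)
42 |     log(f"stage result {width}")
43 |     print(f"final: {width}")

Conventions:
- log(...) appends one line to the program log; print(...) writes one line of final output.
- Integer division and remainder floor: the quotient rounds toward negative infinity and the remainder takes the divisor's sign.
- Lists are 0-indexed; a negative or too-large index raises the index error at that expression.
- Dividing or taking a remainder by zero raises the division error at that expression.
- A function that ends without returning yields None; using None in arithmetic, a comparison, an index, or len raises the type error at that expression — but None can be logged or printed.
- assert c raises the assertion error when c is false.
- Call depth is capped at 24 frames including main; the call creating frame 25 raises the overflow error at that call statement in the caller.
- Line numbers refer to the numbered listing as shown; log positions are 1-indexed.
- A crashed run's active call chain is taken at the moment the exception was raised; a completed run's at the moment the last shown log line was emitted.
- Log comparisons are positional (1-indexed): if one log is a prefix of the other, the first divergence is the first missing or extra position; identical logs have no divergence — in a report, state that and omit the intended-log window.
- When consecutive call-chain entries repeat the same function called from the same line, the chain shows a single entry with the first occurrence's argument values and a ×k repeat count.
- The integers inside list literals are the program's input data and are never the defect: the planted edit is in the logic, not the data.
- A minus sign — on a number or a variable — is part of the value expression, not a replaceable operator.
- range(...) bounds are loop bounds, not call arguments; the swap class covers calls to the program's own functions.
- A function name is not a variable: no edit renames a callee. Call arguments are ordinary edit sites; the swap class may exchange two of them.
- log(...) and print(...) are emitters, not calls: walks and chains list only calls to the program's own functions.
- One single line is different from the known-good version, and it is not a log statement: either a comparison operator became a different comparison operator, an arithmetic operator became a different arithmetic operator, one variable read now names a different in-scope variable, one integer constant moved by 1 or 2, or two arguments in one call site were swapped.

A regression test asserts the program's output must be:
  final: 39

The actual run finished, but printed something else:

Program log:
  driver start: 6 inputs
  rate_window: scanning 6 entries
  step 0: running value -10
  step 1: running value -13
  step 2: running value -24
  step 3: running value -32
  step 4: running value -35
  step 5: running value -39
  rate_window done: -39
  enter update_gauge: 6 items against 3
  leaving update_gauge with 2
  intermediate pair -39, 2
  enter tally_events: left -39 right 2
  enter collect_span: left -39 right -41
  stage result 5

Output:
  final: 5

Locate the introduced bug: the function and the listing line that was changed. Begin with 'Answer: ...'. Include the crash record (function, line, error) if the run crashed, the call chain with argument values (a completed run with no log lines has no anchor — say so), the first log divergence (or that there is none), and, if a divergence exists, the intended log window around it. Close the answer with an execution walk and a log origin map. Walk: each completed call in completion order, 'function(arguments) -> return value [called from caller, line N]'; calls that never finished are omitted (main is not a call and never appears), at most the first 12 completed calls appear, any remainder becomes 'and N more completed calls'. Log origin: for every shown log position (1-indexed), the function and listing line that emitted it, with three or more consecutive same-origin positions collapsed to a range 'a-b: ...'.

Answer: the defect is in rate_window at line 5.
Core observation: Everything matches until log position 3, which reads 'step 0: running value -10' in place of 'step 0: running value 10'.
Call chain: main.
First divergence: position 3; shown 'step 0: running value -10' vs intended 'step 0: running value 10'.
Intended log window:
  1: driver start: 6 inputs
  2: rate_window: scanning 6 entries
  3: step 0: running value 10
  4: step 1: running value 13
Execution walk:
  rate_window([10, 3, 11, 8, 3, 4]) -> -39  [called from main, line 38]
  update_gauge([10, 3, 11, 8, 3, 4], 3) -> 2  [called from main, line 39]
  collect_span(-39, -41) -> 5  [called from tally_events, line 32]
  tally_events(-39, 2) -> 5  [called from main, line 41]
Log origin:
  1 — main, line 37
  2 — rate_window, line 2
  3-8 — rate_window, line 6
  9 — rate_window, line 7
  10 — update_gauge, line 11
  11 — update_gauge, line 16
  12 — main, line 40
  13 — tally_events, line 29
  14 — collect_span, line 20
  15 — main, line 42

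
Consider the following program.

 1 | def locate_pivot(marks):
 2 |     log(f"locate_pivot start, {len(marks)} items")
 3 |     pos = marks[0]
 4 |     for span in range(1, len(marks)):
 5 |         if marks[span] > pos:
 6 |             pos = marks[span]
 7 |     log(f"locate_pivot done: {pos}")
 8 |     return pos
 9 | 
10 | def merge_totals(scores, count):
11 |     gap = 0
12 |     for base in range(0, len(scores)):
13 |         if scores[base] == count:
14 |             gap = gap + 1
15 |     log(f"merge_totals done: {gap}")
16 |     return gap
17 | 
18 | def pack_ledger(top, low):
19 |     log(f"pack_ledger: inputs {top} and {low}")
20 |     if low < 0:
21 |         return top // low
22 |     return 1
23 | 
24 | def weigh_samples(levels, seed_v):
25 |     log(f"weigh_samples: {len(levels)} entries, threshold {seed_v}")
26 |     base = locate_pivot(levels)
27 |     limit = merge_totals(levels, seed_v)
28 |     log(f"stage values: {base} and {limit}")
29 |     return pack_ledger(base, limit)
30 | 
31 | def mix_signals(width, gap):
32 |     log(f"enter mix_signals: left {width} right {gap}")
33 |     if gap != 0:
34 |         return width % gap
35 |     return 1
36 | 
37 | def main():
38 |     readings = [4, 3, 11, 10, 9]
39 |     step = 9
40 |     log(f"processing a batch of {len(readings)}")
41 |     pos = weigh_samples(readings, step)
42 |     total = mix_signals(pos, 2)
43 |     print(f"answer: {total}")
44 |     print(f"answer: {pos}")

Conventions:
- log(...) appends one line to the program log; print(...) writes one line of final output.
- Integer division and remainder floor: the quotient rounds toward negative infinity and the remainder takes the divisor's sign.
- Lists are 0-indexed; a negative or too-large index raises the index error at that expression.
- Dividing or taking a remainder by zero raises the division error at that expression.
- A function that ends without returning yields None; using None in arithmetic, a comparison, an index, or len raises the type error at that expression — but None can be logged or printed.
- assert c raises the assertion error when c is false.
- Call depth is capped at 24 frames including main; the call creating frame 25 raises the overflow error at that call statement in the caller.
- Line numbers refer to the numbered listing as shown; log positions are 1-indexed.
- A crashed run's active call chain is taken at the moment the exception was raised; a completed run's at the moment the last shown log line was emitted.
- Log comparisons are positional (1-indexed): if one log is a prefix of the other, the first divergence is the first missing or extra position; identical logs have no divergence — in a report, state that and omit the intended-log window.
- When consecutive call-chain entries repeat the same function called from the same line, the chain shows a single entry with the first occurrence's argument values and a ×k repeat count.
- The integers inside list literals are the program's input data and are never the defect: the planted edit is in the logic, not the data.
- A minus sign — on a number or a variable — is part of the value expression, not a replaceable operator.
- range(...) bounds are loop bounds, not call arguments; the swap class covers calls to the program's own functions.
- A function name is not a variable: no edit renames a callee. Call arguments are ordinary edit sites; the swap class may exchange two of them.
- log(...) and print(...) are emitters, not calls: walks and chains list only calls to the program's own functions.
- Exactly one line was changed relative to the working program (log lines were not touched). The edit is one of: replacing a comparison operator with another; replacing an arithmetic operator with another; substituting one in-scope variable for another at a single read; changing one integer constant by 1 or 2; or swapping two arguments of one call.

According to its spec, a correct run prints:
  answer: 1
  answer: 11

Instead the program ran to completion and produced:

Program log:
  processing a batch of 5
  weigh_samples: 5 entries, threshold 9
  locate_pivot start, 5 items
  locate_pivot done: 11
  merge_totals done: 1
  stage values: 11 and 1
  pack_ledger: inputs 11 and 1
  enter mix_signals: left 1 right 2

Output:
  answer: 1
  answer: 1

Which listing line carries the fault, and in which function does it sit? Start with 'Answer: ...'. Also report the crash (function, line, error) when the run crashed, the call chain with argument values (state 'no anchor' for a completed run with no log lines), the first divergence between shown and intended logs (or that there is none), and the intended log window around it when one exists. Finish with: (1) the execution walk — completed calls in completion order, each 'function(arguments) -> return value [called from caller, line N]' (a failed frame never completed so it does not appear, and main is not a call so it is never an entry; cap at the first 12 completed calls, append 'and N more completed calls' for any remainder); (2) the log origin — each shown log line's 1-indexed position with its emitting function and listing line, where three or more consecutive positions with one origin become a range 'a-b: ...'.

Answer: the defect is in pack_ledger at line 20.
Key fact: At log position 8 the runs split — shown 'enter mix_signals: left 1 right 2', but the working version logs 'enter mix_signals: left 11 right 2'.
Call chain: main -> mix_signals(1, 2) (called at line 42).
First divergence: position 8 — the shown line 'enter mix_signals: left 1 right 2' should read 'enter mix_signals: left 11 right 2'.
Intended log window:
  6: stage values: 11 and 1
  7: pack_ledger: inputs 11 and 1
  8: enter mix_signals: left 11 right 2
Execution walk:
  locate_pivot([4, 3, 11, 10, 9]) -> 11  [called from weigh_samples, line 26]
  merge_totals([4, 3, 11, 10, 9], 9) -> 1  [called from weigh_samples, line 27]
  pack_ledger(11, 1) -> 1  [called from weigh_samples, line 29]
  weigh_samples([4, 3, 11, 10, 9], 9) -> 1  [called from main, line 41]
  mix_signals(1, 2) -> 1  [called from main, line 42]
Log origin:
  1: emitted by main (line 40)
  2: emitted by weigh_samples (line 25)
  3: emitted by locate_pivot (line 2)
  4: emitted by locate_pivot (line 7)
  5: emitted by merge_totals (line 15)
  6: emitted by weigh_samples (line 28)
  7: emitted by pack_ledger (line 19)
  8: emitted by mix_signals (line 32)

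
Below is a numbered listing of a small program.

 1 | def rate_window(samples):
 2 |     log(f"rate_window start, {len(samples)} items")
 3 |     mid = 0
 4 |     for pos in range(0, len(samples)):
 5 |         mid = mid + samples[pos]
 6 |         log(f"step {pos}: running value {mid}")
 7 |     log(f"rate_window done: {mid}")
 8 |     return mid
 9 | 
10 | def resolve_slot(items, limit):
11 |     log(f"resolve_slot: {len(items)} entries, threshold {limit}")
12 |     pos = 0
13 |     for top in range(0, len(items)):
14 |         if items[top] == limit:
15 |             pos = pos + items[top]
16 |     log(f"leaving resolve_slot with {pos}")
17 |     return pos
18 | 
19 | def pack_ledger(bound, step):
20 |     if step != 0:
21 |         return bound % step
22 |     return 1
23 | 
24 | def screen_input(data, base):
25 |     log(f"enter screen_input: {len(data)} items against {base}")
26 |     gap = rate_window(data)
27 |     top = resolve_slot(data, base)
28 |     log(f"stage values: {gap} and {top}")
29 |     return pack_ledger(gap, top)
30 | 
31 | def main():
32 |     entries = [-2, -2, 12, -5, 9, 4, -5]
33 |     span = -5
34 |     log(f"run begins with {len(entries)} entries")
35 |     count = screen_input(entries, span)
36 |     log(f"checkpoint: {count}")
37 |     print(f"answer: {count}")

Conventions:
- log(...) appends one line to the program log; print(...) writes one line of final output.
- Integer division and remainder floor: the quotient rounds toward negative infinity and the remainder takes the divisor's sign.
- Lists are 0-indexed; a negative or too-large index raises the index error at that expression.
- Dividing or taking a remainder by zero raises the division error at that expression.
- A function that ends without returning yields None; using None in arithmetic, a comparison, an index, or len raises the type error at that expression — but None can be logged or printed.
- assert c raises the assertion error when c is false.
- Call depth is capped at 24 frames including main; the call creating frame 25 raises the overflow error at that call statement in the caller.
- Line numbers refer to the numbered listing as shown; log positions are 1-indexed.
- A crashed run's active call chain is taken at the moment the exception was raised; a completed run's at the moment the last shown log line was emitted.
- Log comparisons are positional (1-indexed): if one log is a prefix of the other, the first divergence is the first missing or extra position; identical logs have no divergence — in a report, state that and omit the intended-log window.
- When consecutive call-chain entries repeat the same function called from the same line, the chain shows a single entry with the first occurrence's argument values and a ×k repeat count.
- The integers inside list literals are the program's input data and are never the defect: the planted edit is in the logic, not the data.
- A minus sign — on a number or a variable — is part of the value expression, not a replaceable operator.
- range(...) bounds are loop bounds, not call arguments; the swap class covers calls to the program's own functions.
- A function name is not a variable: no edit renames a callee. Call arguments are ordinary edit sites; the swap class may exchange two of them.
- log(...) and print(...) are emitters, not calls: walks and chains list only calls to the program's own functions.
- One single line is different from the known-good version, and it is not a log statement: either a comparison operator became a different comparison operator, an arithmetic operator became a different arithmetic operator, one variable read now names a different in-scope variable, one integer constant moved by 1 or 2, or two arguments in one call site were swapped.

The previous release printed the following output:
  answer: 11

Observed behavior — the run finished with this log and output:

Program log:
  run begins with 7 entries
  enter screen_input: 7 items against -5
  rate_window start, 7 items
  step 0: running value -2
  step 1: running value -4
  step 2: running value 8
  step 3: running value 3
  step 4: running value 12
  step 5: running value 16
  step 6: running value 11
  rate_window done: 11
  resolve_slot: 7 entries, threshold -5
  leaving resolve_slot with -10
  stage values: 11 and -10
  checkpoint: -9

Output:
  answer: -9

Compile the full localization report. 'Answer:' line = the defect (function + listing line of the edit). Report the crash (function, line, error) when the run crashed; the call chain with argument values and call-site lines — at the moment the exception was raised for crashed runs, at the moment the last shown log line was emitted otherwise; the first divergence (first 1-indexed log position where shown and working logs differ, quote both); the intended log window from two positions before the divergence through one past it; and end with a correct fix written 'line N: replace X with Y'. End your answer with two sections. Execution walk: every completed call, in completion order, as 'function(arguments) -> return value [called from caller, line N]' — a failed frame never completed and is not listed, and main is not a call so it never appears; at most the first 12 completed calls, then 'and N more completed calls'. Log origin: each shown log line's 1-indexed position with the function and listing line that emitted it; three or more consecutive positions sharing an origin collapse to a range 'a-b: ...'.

Answer: the defect is in resolve_slot at line 14.
The tell: Log line 13 is where behavior first shows: 'leaving resolve_slot with -10' appears instead of 'leaving resolve_slot with 21'.
Call chain: main.
First divergence: position 13 — the shown line 'leaving resolve_slot with -10' should read 'leaving resolve_slot with 21'.
Intended log window:
  11: rate_window done: 11
  12: resolve_slot: 7 entries, threshold -5
  13: leaving resolve_slot with 21
  14: stage values: 11 and 21
Execution walk:
  rate_window([-2, -2, 12, -5, 9, 4, -5]) -> 11  [called from screen_input, line 26]
  resolve_slot([-2, -2, 12, -5, 9, 4, -5], -5) -> -10  [called from screen_input, line 27]
  pack_ledger(11, -10) -> -9  [called from screen_input, line 29]
  screen_input([-2, -2, 12, -5, 9, 4, -5], -5) -> -9  [called from main, line 35]
Origin of each log line:
  1: emitted by main (line 34)
  2: emitted by screen_input (line 25)
  3: emitted by rate_window (line 2)
  4-10: emitted by rate_window (line 6)
  11: emitted by rate_window (line 7)
  12: emitted by resolve_slot (line 11)
  13: emitted by resolve_slot (line 16)
  14: emitted by screen_input (line 28)
  15: emitted by main (line 36)
A correct fix: line 14: replace `==` with `>`.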